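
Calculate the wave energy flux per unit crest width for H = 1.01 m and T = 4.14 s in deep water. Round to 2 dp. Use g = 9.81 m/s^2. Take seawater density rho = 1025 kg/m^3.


P = rho * g^2 * H^2 * T / (32 * pi)
P = 1025 * 9.81^2 * 1.01^2 * 4.14 / (32 * pi)
P = 1025 * 96.2361 * 1.0201 * 4.14 / 100.53096
P = 4143.86 W/m

4143.86


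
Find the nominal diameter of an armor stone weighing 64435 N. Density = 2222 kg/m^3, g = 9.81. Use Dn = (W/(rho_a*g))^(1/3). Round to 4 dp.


V = W / (rho_a * g)
V = 64435 / (2222 * 9.81)
V = 64435 / 21797.82
V = 2.956030 m^3
Dn = V^(1/3) = 2.956030^(1/3)
Dn = 1.4352 m

1.4352


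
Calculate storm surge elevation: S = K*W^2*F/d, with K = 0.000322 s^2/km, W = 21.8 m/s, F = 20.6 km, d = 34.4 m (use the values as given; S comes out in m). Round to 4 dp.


S = K * W^2 * F / d
W^2 = 21.8^2 = 475.24
S = 0.000322 * 475.24 * 20.6 / 34.4
Numerator = 0.000322 * 475.24 * 20.6 = 3.152362
S = 3.152362 / 34.4 = 0.0916 m

0.0916


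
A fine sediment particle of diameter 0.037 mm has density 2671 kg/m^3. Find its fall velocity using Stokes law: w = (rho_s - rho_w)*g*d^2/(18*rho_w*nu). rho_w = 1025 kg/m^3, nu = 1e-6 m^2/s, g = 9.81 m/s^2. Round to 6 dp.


w = (rho_s - rho_w) * g * d^2 / (18 * rho_w * nu)
d = 0.037 mm = 0.000037 m
rho_s - rho_w = 2671 - 1025 = 1646
Numerator = 1646 * 9.81 * (0.000037)^2 = 0.000022105599
Denominator = 18 * 1025 * 1e-6 = 0.018450
w = 0.001198 m/s

0.001198


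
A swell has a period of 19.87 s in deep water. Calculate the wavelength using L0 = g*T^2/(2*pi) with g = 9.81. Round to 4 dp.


L0 = g * T^2 / (2 * pi)
L0 = 9.81 * 19.87^2 / (2 * pi)
L0 = 9.81 * 394.8169 / 6.28319
L0 = 3873.1538 / 6.28319
L0 = 616.4316 m

616.4316


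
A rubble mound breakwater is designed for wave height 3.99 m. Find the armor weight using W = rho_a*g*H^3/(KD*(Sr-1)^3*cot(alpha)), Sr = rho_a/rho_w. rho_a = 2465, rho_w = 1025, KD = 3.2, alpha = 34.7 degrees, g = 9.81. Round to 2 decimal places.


Sr = rho_a / rho_w = 2465 / 1025 = 2.404878
(Sr - 1) = 1.404878
(Sr - 1)^3 = 2.772783
cot(34.7) = 1 / tan(34.7) = 1 / 0.692433 = 1.444183
Numerator = 2465 * 9.81 * 3.99^3 = 1536047.4018
Denominator = 3.2 * 2.772783 * 1.444183 = 12.814103
W = 1536047.4018 / 12.814103
W = 119871.63 N

119871.63


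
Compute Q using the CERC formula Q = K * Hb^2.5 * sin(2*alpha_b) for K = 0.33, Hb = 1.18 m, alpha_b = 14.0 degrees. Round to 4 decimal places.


Q = K * Hb^2.5 * sin(2 * alpha_b)
Hb^2.5 = 1.18^2.5 = 1.512534
sin(2 * 14.0) = sin(28.0) = 0.469472
Q = 0.33 * 1.512534 * 0.469472
Q = 0.2343 m^3/s

0.2343


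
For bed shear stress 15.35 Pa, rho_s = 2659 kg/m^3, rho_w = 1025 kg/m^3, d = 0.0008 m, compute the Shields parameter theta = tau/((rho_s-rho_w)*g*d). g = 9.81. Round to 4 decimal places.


theta = tau / ((rho_s - rho_w) * g * d)
rho_s - rho_w = 2659 - 1025 = 1634
Denominator = 1634 * 9.81 * 0.0008 = 12.823632
theta = 15.35 / 12.823632
theta = 1.1970

1.1970


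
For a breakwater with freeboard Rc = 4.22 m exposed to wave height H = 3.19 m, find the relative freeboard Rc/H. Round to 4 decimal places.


Relative freeboard = Rc / H
= 4.22 / 3.19
= 1.3229

1.3229


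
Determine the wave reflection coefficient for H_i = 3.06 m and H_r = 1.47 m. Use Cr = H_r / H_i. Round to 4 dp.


Cr = H_r / H_i
Cr = 1.47 / 3.06
Cr = 0.4804

0.4804


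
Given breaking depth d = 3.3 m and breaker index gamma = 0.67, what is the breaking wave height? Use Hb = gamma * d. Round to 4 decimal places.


Hb = gamma * d
Hb = 0.67 * 3.3
Hb = 2.2110 m

2.2110


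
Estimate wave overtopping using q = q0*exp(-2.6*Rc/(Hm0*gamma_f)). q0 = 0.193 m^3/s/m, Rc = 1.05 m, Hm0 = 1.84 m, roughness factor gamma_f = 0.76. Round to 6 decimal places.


q = q0 * exp(-2.6 * Rc / (Hm0 * gamma_f))
Exponent = -2.6 * 1.05 / (1.84 * 0.76)
= -2.6 * 1.05 / 1.3984
= -1.952231
exp(-1.952231) = 0.141957
q = 0.193 * 0.141957
q = 0.027398 m^3/s/m

0.027398


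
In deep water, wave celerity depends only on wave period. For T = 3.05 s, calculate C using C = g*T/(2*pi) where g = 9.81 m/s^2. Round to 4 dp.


We use the deep-water celerity formula:
C = g * T / (2 * pi)
C = 9.81 * 3.05 / (2 * 3.14159...)
C = 29.920500 / 6.283185
C = 4.7620 m/s

4.7620


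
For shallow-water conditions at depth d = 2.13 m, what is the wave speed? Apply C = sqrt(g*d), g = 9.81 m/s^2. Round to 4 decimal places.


Using the shallow-water approximation:
C = sqrt(g * d) = sqrt(9.81 * 2.13)
C = sqrt(20.8953)
C = 4.5711 m/s

4.5711


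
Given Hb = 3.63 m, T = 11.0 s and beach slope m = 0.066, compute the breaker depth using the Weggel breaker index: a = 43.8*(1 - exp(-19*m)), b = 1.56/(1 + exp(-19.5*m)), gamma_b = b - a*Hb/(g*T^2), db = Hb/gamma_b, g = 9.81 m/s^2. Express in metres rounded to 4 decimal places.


a = 43.8 * (1 - exp(-19 * m))
exp(-19 * 0.066) = exp(-1.2540) = 0.285361
a = 43.8 * (1 - 0.285361) = 31.301185
b = 1.56 / (1 + exp(-19.5 * m))
exp(-19.5 * 0.066) = exp(-1.2870) = 0.276098
b = 1.56 / (1 + 0.276098) = 1.222477
Hb / (g * T^2) = 3.63 / (9.81 * 11.0^2) = 3.63 / 1187.0100 = 0.00305810
gamma_b = b - a * Hb/(g*T^2) = 1.222477 - 31.301185 * 0.00305810 = 1.126755
db = Hb / gamma_b = 3.63 / 1.126755
db = 3.2216 m

3.2216


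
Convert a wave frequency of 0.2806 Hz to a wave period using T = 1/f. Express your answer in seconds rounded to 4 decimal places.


T = 1 / f
T = 1 / 0.2806
T = 3.5638 s

3.5638


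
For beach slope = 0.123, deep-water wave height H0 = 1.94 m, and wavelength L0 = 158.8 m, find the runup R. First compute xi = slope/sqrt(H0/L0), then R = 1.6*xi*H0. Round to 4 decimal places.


xi = slope / sqrt(H0/L0)
H0/L0 = 1.94/158.8 = 0.012217
sqrt(0.012217) = 0.110529
xi = 0.123 / 0.110529 = 1.112832
R = 1.6 * xi * H0 = 1.6 * 1.112832 * 1.94
R = 3.4542 m

3.4542


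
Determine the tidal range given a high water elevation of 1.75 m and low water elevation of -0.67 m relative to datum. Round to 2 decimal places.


Tidal range = High water - Low water
Tidal range = 1.75 - (-0.67)
Tidal range = 2.42 m

2.42


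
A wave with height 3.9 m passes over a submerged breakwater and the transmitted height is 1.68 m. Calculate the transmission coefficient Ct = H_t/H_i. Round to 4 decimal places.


Ct = H_t / H_i
Ct = 1.68 / 3.9
Ct = 0.4308

0.4308


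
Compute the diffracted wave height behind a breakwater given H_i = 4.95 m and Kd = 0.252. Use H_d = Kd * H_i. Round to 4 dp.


H_d = Kd * H_i
H_d = 0.252 * 4.95
H_d = 1.2474 m

1.2474


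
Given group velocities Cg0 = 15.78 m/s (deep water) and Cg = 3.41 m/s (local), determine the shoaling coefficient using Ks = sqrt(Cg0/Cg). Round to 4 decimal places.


Ks = sqrt(Cg0 / Cg)
Ks = sqrt(15.78 / 3.41)
Ks = sqrt(4.6276)
Ks = 2.1512

2.1512


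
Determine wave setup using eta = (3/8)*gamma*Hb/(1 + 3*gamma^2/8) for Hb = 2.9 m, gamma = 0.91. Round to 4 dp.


eta = (3/8) * gamma * Hb / (1 + 3*gamma^2/8)
Numerator = (3/8) * 0.91 * 2.9 = 0.989625
Denominator = 1 + 3*0.91^2/8 = 1 + 0.310538 = 1.310538
eta = 0.989625 / 1.310538
eta = 0.7551 m

0.7551


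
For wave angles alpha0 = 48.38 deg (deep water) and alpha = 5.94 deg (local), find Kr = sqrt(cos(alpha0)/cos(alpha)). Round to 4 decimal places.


Kr = sqrt(cos(alpha0) / cos(alpha))
cos(48.38) = 0.664187
cos(5.94) = 0.994631
Kr = sqrt(0.664187 / 0.994631)
Kr = sqrt(0.667773)
Kr = 0.8172

0.8172


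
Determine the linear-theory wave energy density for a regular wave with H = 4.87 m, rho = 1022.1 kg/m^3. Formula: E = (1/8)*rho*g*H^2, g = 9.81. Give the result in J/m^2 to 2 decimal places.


E = (1/8) * rho * g * H^2
E = (1/8) * 1022.1 * 9.81 * 4.87^2
E = 0.125 * 1022.1 * 9.81 * 23.7169
E = 29725.58 J/m^2

29725.58


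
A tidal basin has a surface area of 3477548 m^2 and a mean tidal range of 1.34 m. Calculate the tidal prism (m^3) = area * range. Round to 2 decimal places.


Tidal prism = Area * Tidal range
P = 3477548 * 1.34
P = 4659914.32 m^3

4659914.32


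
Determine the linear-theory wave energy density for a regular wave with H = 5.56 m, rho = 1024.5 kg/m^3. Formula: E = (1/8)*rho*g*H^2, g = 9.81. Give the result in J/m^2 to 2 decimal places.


E = (1/8) * rho * g * H^2
E = (1/8) * 1024.5 * 9.81 * 5.56^2
E = 0.125 * 1024.5 * 9.81 * 30.9136
E = 38836.54 J/m^2

38836.54


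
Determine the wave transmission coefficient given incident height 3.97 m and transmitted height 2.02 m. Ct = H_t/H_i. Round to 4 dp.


Ct = H_t / H_i
Ct = 2.02 / 3.97
Ct = 0.5088

0.5088


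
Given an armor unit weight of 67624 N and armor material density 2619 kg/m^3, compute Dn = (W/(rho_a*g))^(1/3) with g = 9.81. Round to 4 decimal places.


V = W / (rho_a * g)
V = 67624 / (2619 * 9.81)
V = 67624 / 25692.39
V = 2.632063 m^3
Dn = V^(1/3) = 2.632063^(1/3)
Dn = 1.3807 m

1.3807


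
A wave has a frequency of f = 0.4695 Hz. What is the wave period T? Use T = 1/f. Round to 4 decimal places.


T = 1 / f
T = 1 / 0.4695
T = 2.1299 s

2.1299


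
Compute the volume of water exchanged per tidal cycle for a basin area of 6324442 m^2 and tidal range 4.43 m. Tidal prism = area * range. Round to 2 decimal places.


Tidal prism = Area * Tidal range
P = 6324442 * 4.43
P = 28017278.06 m^3

28017278.06


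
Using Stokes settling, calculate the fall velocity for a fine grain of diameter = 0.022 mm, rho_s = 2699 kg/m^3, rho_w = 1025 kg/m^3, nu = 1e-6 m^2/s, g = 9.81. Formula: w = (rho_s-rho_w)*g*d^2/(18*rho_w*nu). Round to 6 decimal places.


w = (rho_s - rho_w) * g * d^2 / (18 * rho_w * nu)
d = 0.022 mm = 0.000022 m
rho_s - rho_w = 2699 - 1025 = 1674
Numerator = 1674 * 9.81 * (0.000022)^2 = 0.000007948219
Denominator = 18 * 1025 * 1e-6 = 0.018450
w = 0.000431 m/s

0.000431


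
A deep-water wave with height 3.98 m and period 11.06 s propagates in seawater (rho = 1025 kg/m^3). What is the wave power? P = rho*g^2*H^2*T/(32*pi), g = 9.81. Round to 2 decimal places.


P = rho * g^2 * H^2 * T / (32 * pi)
P = 1025 * 9.81^2 * 3.98^2 * 11.06 / (32 * pi)
P = 1025 * 96.2361 * 15.8404 * 11.06 / 100.53096
P = 171902.94 W/m

171902.94


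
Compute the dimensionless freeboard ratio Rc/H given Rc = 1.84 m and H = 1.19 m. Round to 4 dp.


Relative freeboard = Rc / H
= 1.84 / 1.19
= 1.5462

1.5462


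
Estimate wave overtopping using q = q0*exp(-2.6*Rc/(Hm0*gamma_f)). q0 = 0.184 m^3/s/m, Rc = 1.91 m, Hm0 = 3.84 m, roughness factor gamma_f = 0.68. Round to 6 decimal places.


q = q0 * exp(-2.6 * Rc / (Hm0 * gamma_f))
Exponent = -2.6 * 1.91 / (3.84 * 0.68)
= -2.6 * 1.91 / 2.6112
= -1.901808
exp(-1.901808) = 0.149299
q = 0.184 * 0.149299
q = 0.027471 m^3/s/m

0.027471


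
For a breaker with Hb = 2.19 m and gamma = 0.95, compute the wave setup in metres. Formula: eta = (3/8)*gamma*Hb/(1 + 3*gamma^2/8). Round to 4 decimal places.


eta = (3/8) * gamma * Hb / (1 + 3*gamma^2/8)
Numerator = (3/8) * 0.95 * 2.19 = 0.780187
Denominator = 1 + 3*0.95^2/8 = 1 + 0.338438 = 1.338438
eta = 0.780187 / 1.338438
eta = 0.5829 m

0.5829


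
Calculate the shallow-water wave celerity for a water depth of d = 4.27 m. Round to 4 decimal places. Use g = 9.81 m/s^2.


Using the shallow-water approximation:
C = sqrt(g * d) = sqrt(9.81 * 4.27)
C = sqrt(41.8887)
C = 6.4721 m/s

6.4721


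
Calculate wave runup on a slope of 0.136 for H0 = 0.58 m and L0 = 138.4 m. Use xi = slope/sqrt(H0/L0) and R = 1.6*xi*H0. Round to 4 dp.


xi = slope / sqrt(H0/L0)
H0/L0 = 0.58/138.4 = 0.004191
sqrt(0.004191) = 0.064736
xi = 0.136 / 0.064736 = 2.100840
R = 1.6 * xi * H0 = 1.6 * 2.100840 * 0.58
R = 1.9496 m

1.9496


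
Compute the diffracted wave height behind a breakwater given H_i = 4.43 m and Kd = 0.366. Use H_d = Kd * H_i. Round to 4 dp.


H_d = Kd * H_i
H_d = 0.366 * 4.43
H_d = 1.6214 m

1.6214


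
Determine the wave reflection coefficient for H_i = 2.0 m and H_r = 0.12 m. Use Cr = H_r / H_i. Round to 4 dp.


Cr = H_r / H_i
Cr = 0.12 / 2.0
Cr = 0.0600

0.0600


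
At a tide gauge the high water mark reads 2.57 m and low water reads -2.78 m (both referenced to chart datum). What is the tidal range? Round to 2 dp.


Tidal range = High water - Low water
Tidal range = 2.57 - (-2.78)
Tidal range = 5.35 m

5.35


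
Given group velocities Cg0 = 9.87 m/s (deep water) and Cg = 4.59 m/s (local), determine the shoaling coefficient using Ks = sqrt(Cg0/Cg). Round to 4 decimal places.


Ks = sqrt(Cg0 / Cg)
Ks = sqrt(9.87 / 4.59)
Ks = sqrt(2.1503)
Ks = 1.4664

1.4664


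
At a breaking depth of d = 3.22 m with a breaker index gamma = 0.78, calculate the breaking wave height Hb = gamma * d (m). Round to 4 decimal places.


Hb = gamma * d
Hb = 0.78 * 3.22
Hb = 2.5116 m

2.5116


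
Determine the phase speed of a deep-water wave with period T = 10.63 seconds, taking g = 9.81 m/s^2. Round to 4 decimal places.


We use the deep-water celerity formula:
C = g * T / (2 * pi)
C = 9.81 * 10.63 / (2 * 3.14159...)
C = 104.280300 / 6.283185
C = 16.5967 m/s

16.5967


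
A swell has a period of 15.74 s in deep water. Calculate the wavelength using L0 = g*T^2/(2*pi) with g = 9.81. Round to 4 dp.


L0 = g * T^2 / (2 * pi)
L0 = 9.81 * 15.74^2 / (2 * pi)
L0 = 9.81 * 247.7476 / 6.28319
L0 = 2430.4040 / 6.28319
L0 = 386.8108 m

386.8108


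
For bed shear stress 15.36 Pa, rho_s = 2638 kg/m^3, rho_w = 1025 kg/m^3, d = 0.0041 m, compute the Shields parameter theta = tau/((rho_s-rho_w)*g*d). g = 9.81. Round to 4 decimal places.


theta = tau / ((rho_s - rho_w) * g * d)
rho_s - rho_w = 2638 - 1025 = 1613
Denominator = 1613 * 9.81 * 0.0041 = 64.876473
theta = 15.36 / 64.876473
theta = 0.2368

0.2368


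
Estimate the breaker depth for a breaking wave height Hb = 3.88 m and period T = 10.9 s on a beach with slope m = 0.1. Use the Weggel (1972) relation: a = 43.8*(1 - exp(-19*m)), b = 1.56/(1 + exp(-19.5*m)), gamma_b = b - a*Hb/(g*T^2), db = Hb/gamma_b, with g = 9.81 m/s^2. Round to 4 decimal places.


a = 43.8 * (1 - exp(-19 * m))
exp(-19 * 0.1) = exp(-1.9000) = 0.149569
a = 43.8 * (1 - 0.149569) = 37.248894
b = 1.56 / (1 + exp(-19.5 * m))
exp(-19.5 * 0.1) = exp(-1.9500) = 0.142274
b = 1.56 / (1 + 0.142274) = 1.365697
Hb / (g * T^2) = 3.88 / (9.81 * 10.9^2) = 3.88 / 1165.5261 = 0.00332897
gamma_b = b - a * Hb/(g*T^2) = 1.365697 - 37.248894 * 0.00332897 = 1.241696
db = Hb / gamma_b = 3.88 / 1.241696
db = 3.1248 m

3.1248


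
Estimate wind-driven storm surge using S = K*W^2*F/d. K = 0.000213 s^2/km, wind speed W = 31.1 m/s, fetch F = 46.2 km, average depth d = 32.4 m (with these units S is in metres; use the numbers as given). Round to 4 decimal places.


S = K * W^2 * F / d
W^2 = 31.1^2 = 967.21
S = 0.000213 * 967.21 * 46.2 / 32.4
Numerator = 0.000213 * 967.21 * 46.2 = 9.517927
S = 9.517927 / 32.4 = 0.2938 m

0.2938


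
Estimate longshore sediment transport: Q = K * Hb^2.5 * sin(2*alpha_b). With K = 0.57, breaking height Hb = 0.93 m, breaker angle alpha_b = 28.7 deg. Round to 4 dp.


Q = K * Hb^2.5 * sin(2 * alpha_b)
Hb^2.5 = 0.93^2.5 = 0.834079
sin(2 * 28.7) = sin(57.4) = 0.842452
Q = 0.57 * 0.834079 * 0.842452
Q = 0.4005 m^3/s

0.4005


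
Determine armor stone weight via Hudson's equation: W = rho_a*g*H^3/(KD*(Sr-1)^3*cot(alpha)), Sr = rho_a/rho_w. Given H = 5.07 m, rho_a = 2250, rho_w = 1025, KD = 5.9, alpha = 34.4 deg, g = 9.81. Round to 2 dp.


Sr = rho_a / rho_w = 2250 / 1025 = 2.195122
(Sr - 1) = 1.195122
(Sr - 1)^3 = 1.707012
cot(34.4) = 1 / tan(34.4) = 1 / 0.684714 = 1.460463
Numerator = 2250 * 9.81 * 5.07^3 = 2876573.0246
Denominator = 5.9 * 1.707012 * 1.460463 = 14.708869
W = 2876573.0246 / 14.708869
W = 195567.24 N

195567.24


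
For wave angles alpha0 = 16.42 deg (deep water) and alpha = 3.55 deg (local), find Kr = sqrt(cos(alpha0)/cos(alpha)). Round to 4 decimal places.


Kr = sqrt(cos(alpha0) / cos(alpha))
cos(16.42) = 0.959215
cos(3.55) = 0.998081
Kr = sqrt(0.959215 / 0.998081)
Kr = sqrt(0.961059)
Kr = 0.9803

0.9803


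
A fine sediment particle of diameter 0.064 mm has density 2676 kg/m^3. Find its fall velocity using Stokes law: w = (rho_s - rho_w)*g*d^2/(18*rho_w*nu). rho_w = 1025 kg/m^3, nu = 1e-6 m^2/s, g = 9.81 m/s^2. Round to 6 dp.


w = (rho_s - rho_w) * g * d^2 / (18 * rho_w * nu)
d = 0.064 mm = 0.000064 m
rho_s - rho_w = 2676 - 1025 = 1651
Numerator = 1651 * 9.81 * (0.000064)^2 = 0.000066340086
Denominator = 18 * 1025 * 1e-6 = 0.018450
w = 0.003596 m/s

0.003596


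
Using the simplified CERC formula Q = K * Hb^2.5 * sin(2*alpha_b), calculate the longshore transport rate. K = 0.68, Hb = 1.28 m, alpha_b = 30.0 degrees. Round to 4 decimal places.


Q = K * Hb^2.5 * sin(2 * alpha_b)
Hb^2.5 = 1.28^2.5 = 1.853638
sin(2 * 30.0) = sin(60.0) = 0.866025
Q = 0.68 * 1.853638 * 0.866025
Q = 1.0916 m^3/s

1.0916


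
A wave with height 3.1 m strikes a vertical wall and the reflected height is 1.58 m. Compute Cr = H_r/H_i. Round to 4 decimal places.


Cr = H_r / H_i
Cr = 1.58 / 3.1
Cr = 0.5097

0.5097


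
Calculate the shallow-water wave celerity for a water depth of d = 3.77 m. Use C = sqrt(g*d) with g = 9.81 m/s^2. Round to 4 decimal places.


Using the shallow-water approximation:
C = sqrt(g * d) = sqrt(9.81 * 3.77)
C = sqrt(36.9837)
C = 6.0814 m/s

6.0814


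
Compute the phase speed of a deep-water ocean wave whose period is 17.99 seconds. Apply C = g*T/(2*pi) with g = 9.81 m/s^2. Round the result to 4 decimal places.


We use the deep-water celerity formula:
C = g * T / (2 * pi)
C = 9.81 * 17.99 / (2 * 3.14159...)
C = 176.481900 / 6.283185
C = 28.0880 m/s

28.0880


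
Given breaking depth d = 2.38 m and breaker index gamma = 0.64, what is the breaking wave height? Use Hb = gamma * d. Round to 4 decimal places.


Hb = gamma * d
Hb = 0.64 * 2.38
Hb = 1.5232 m

1.5232


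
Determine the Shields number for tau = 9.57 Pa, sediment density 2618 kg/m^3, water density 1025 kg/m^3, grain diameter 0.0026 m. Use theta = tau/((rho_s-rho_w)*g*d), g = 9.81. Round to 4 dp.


theta = tau / ((rho_s - rho_w) * g * d)
rho_s - rho_w = 2618 - 1025 = 1593
Denominator = 1593 * 9.81 * 0.0026 = 40.631058
theta = 9.57 / 40.631058
theta = 0.2355

0.2355


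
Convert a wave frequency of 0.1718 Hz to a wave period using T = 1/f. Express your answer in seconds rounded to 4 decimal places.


T = 1 / f
T = 1 / 0.1718
T = 5.8207 s

5.8207


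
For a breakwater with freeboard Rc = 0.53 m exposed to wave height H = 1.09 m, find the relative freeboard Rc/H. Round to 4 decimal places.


Relative freeboard = Rc / H
= 0.53 / 1.09
= 0.4862

0.4862


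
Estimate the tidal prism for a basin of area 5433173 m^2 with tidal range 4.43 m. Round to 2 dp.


Tidal prism = Area * Tidal range
P = 5433173 * 4.43
P = 24068956.39 m^3

24068956.39


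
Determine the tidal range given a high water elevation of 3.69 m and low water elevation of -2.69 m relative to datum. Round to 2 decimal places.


Tidal range = High water - Low water
Tidal range = 3.69 - (-2.69)
Tidal range = 6.38 m

6.38


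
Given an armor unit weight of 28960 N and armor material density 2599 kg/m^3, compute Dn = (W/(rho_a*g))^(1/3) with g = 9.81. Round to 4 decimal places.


V = W / (rho_a * g)
V = 28960 / (2599 * 9.81)
V = 28960 / 25496.19
V = 1.135856 m^3
Dn = V^(1/3) = 1.135856^(1/3)
Dn = 1.0434 m

1.0434


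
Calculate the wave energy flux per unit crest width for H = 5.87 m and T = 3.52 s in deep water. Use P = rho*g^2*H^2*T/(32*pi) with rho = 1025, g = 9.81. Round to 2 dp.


P = rho * g^2 * H^2 * T / (32 * pi)
P = 1025 * 9.81^2 * 5.87^2 * 3.52 / (32 * pi)
P = 1025 * 96.2361 * 34.4569 * 3.52 / 100.53096
P = 119009.30 W/m

119009.30


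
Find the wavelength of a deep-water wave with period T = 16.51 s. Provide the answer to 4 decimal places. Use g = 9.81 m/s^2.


L0 = g * T^2 / (2 * pi)
L0 = 9.81 * 16.51^2 / (2 * pi)
L0 = 9.81 * 272.5801 / 6.28319
L0 = 2674.0108 / 6.28319
L0 = 425.5820 m

425.5820


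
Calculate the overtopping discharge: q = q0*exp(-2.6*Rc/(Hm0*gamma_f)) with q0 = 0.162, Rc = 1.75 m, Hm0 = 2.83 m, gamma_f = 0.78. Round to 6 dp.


q = q0 * exp(-2.6 * Rc / (Hm0 * gamma_f))
Exponent = -2.6 * 1.75 / (2.83 * 0.78)
= -2.6 * 1.75 / 2.2074
= -2.061249
exp(-2.061249) = 0.127295
q = 0.162 * 0.127295
q = 0.020622 m^3/s/m

0.020622


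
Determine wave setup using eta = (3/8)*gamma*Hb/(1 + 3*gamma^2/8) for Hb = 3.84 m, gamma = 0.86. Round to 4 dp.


eta = (3/8) * gamma * Hb / (1 + 3*gamma^2/8)
Numerator = (3/8) * 0.86 * 3.84 = 1.238400
Denominator = 1 + 3*0.86^2/8 = 1 + 0.277350 = 1.277350
eta = 1.238400 / 1.277350
eta = 0.9695 m

0.9695


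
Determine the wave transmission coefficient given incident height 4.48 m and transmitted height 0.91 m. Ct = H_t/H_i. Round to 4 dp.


Ct = H_t / H_i
Ct = 0.91 / 4.48
Ct = 0.2031

0.2031


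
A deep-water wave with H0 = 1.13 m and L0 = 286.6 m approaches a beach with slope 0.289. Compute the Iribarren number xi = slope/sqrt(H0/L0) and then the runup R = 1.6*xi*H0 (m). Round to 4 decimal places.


xi = slope / sqrt(H0/L0)
H0/L0 = 1.13/286.6 = 0.003943
sqrt(0.003943) = 0.062792
xi = 0.289 / 0.062792 = 4.602531
R = 1.6 * xi * H0 = 1.6 * 4.602531 * 1.13
R = 8.3214 m

8.3214


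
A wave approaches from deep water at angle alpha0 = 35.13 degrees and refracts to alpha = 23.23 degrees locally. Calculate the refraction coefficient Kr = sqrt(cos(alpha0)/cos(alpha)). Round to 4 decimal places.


Kr = sqrt(cos(alpha0) / cos(alpha))
cos(35.13) = 0.817849
cos(23.23) = 0.918929
Kr = sqrt(0.817849 / 0.918929)
Kr = sqrt(0.890002)
Kr = 0.9434

0.9434


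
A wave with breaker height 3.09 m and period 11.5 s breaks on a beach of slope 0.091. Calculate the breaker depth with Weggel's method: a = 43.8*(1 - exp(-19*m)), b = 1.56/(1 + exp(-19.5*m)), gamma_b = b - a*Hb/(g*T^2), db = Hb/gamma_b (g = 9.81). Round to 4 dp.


a = 43.8 * (1 - exp(-19 * m))
exp(-19 * 0.091) = exp(-1.7290) = 0.177462
a = 43.8 * (1 - 0.177462) = 36.027174
b = 1.56 / (1 + exp(-19.5 * m))
exp(-19.5 * 0.091) = exp(-1.7745) = 0.169568
b = 1.56 / (1 + 0.169568) = 1.333826
Hb / (g * T^2) = 3.09 / (9.81 * 11.5^2) = 3.09 / 1297.3725 = 0.00238174
gamma_b = b - a * Hb/(g*T^2) = 1.333826 - 36.027174 * 0.00238174 = 1.248018
db = Hb / gamma_b = 3.09 / 1.248018
db = 2.4759 m

2.4759


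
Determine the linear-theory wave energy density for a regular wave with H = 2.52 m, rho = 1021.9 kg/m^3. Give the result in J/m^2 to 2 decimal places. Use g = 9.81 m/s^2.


E = (1/8) * rho * g * H^2
E = (1/8) * 1021.9 * 9.81 * 2.52^2
E = 0.125 * 1021.9 * 9.81 * 6.3504
E = 7957.72 J/m^2

7957.72


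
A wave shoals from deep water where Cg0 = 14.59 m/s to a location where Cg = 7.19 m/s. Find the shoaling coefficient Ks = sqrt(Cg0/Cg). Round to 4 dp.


Ks = sqrt(Cg0 / Cg)
Ks = sqrt(14.59 / 7.19)
Ks = sqrt(2.0292)
Ks = 1.4245

1.4245


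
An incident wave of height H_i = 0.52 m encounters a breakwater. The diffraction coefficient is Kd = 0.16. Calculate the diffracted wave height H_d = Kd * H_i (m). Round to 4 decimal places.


H_d = Kd * H_i
H_d = 0.16 * 0.52
H_d = 0.0832 m

0.0832


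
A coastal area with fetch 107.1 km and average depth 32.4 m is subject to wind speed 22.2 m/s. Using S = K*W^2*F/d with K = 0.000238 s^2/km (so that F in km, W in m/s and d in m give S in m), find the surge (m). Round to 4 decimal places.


S = K * W^2 * F / d
W^2 = 22.2^2 = 492.84
S = 0.000238 * 492.84 * 107.1 / 32.4
Numerator = 0.000238 * 492.84 * 107.1 = 12.562393
S = 12.562393 / 32.4 = 0.3877 m

0.3877


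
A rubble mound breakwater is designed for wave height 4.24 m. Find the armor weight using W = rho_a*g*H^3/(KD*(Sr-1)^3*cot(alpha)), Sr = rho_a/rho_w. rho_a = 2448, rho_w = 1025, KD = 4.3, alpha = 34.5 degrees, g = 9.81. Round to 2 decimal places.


Sr = rho_a / rho_w = 2448 / 1025 = 2.388293
(Sr - 1) = 1.388293
(Sr - 1)^3 = 2.675735
cot(34.5) = 1 / tan(34.5) = 1 / 0.687281 = 1.455009
Numerator = 2448 * 9.81 * 4.24^3 = 1830534.8044
Denominator = 4.3 * 2.675735 * 1.455009 = 16.740840
W = 1830534.8044 / 16.740840
W = 109345.46 N

109345.46


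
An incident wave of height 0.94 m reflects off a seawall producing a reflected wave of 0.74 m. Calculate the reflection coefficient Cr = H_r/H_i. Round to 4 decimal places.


Cr = H_r / H_i
Cr = 0.74 / 0.94
Cr = 0.7872

0.7872


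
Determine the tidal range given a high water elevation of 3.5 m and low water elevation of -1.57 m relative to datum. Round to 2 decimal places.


Tidal range = High water - Low water
Tidal range = 3.5 - (-1.57)
Tidal range = 5.07 m

5.07


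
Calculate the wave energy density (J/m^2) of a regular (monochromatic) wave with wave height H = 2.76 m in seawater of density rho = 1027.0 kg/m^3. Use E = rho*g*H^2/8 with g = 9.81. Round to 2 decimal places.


E = (1/8) * rho * g * H^2
E = (1/8) * 1027.0 * 9.81 * 2.76^2
E = 0.125 * 1027.0 * 9.81 * 7.6176
E = 9593.29 J/m^2

9593.29


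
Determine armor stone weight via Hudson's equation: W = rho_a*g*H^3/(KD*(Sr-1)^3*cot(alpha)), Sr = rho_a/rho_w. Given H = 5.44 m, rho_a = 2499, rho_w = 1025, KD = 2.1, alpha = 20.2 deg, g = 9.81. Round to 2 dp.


Sr = rho_a / rho_w = 2499 / 1025 = 2.438049
(Sr - 1) = 1.438049
(Sr - 1)^3 = 2.973862
cot(20.2) = 1 / tan(20.2) = 1 / 0.367928 = 2.717920
Numerator = 2499 * 9.81 * 5.44^3 = 3946680.4337
Denominator = 2.1 * 2.973862 * 2.717920 = 16.973714
W = 3946680.4337 / 16.973714
W = 232517.20 N

232517.20


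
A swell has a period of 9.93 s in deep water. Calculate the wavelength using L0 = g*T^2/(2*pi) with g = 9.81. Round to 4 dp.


L0 = g * T^2 / (2 * pi)
L0 = 9.81 * 9.93^2 / (2 * pi)
L0 = 9.81 * 98.6049 / 6.28319
L0 = 967.3141 / 6.28319
L0 = 153.9528 m

153.9528


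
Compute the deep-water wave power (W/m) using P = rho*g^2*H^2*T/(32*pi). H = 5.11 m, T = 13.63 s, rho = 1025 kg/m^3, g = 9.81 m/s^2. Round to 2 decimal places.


P = rho * g^2 * H^2 * T / (32 * pi)
P = 1025 * 9.81^2 * 5.11^2 * 13.63 / (32 * pi)
P = 1025 * 96.2361 * 26.1121 * 13.63 / 100.53096
P = 349220.46 W/m

349220.46


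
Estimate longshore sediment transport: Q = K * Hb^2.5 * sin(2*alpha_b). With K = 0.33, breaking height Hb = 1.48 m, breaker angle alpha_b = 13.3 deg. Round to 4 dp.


Q = K * Hb^2.5 * sin(2 * alpha_b)
Hb^2.5 = 1.48^2.5 = 2.664737
sin(2 * 13.3) = sin(26.6) = 0.447759
Q = 0.33 * 2.664737 * 0.447759
Q = 0.3937 m^3/s

0.3937


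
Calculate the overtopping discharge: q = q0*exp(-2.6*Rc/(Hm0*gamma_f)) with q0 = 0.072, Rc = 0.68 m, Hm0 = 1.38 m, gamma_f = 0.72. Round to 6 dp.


q = q0 * exp(-2.6 * Rc / (Hm0 * gamma_f))
Exponent = -2.6 * 0.68 / (1.38 * 0.72)
= -2.6 * 0.68 / 0.9936
= -1.779388
exp(-1.779388) = 0.168741
q = 0.072 * 0.168741
q = 0.012149 m^3/s/m

0.012149


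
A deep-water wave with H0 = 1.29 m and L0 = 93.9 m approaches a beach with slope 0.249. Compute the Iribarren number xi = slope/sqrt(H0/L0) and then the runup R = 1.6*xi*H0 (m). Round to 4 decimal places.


xi = slope / sqrt(H0/L0)
H0/L0 = 1.29/93.9 = 0.013738
sqrt(0.013738) = 0.117209
xi = 0.249 / 0.117209 = 2.124405
R = 1.6 * xi * H0 = 1.6 * 2.124405 * 1.29
R = 4.3848 m

4.3848


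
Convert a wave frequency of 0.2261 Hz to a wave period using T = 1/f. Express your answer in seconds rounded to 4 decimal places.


T = 1 / f
T = 1 / 0.2261
T = 4.4228 s

4.4228


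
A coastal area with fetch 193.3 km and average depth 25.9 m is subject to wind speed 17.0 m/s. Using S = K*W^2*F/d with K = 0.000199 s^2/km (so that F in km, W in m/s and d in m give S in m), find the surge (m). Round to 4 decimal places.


S = K * W^2 * F / d
W^2 = 17.0^2 = 289.00
S = 0.000199 * 289.00 * 193.3 / 25.9
Numerator = 0.000199 * 289.00 * 193.3 = 11.116876
S = 11.116876 / 25.9 = 0.4292 m

0.4292


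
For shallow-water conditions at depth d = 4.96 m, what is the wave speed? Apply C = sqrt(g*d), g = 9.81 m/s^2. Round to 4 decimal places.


Using the shallow-water approximation:
C = sqrt(g * d) = sqrt(9.81 * 4.96)
C = sqrt(48.6576)
C = 6.9755 m/s

6.9755


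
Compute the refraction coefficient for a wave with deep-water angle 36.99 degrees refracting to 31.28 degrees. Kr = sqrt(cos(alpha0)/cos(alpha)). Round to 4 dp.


Kr = sqrt(cos(alpha0) / cos(alpha))
cos(36.99) = 0.798741
cos(31.28) = 0.854640
Kr = sqrt(0.798741 / 0.854640)
Kr = sqrt(0.934593)
Kr = 0.9667

0.9667


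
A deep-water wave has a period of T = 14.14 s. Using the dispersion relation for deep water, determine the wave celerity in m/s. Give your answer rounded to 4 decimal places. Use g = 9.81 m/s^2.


We use the deep-water celerity formula:
C = g * T / (2 * pi)
C = 9.81 * 14.14 / (2 * 3.14159...)
C = 138.713400 / 6.283185
C = 22.0769 m/s

22.0769


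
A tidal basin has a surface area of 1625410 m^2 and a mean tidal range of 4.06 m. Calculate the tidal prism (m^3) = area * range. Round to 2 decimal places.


Tidal prism = Area * Tidal range
P = 1625410 * 4.06
P = 6599164.60 m^3

6599164.60


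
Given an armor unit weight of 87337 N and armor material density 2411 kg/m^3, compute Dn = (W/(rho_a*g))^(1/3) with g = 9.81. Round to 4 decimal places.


V = W / (rho_a * g)
V = 87337 / (2411 * 9.81)
V = 87337 / 23651.91
V = 3.692598 m^3
Dn = V^(1/3) = 3.692598^(1/3)
Dn = 1.5456 m

1.5456


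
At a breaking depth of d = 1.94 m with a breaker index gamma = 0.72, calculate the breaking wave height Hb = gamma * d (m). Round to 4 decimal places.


Hb = gamma * d
Hb = 0.72 * 1.94
Hb = 1.3968 m

1.3968


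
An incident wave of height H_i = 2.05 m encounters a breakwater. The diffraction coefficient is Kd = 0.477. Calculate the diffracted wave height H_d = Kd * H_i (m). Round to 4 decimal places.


H_d = Kd * H_i
H_d = 0.477 * 2.05
H_d = 0.9779 m

0.9779


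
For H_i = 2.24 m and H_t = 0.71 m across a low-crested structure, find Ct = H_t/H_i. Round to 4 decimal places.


Ct = H_t / H_i
Ct = 0.71 / 2.24
Ct = 0.3170

0.3170


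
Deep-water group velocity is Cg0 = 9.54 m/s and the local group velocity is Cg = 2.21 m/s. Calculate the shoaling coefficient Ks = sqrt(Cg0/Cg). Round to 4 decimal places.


Ks = sqrt(Cg0 / Cg)
Ks = sqrt(9.54 / 2.21)
Ks = sqrt(4.3167)
Ks = 2.0777

2.0777


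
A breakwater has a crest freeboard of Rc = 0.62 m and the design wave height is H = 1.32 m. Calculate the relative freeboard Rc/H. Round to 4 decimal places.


Relative freeboard = Rc / H
= 0.62 / 1.32
= 0.4697

0.4697


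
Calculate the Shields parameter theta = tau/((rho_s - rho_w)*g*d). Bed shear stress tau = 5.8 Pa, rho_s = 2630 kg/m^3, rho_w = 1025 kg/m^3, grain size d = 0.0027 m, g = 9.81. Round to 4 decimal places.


theta = tau / ((rho_s - rho_w) * g * d)
rho_s - rho_w = 2630 - 1025 = 1605
Denominator = 1605 * 9.81 * 0.0027 = 42.511635
theta = 5.8 / 42.511635
theta = 0.1364

0.1364


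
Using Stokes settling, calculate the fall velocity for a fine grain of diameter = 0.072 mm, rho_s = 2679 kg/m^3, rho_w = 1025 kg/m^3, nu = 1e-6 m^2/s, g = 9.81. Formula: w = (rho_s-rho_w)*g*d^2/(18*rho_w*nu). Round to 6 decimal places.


w = (rho_s - rho_w) * g * d^2 / (18 * rho_w * nu)
d = 0.072 mm = 0.000072 m
rho_s - rho_w = 2679 - 1025 = 1654
Numerator = 1654 * 9.81 * (0.000072)^2 = 0.000084114236
Denominator = 18 * 1025 * 1e-6 = 0.018450
w = 0.004559 m/s

0.004559


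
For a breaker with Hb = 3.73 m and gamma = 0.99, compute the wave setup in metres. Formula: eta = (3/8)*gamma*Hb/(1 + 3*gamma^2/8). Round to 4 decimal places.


eta = (3/8) * gamma * Hb / (1 + 3*gamma^2/8)
Numerator = (3/8) * 0.99 * 3.73 = 1.384762
Denominator = 1 + 3*0.99^2/8 = 1 + 0.367538 = 1.367538
eta = 1.384762 / 1.367538
eta = 1.0126 m

1.0126


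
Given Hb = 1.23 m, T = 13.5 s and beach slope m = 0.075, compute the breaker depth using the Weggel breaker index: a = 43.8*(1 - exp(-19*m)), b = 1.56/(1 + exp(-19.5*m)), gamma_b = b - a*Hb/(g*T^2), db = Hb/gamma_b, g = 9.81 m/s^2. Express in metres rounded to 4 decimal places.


a = 43.8 * (1 - exp(-19 * m))
exp(-19 * 0.075) = exp(-1.4250) = 0.240508
a = 43.8 * (1 - 0.240508) = 33.265729
b = 1.56 / (1 + exp(-19.5 * m))
exp(-19.5 * 0.075) = exp(-1.4625) = 0.231656
b = 1.56 / (1 + 0.231656) = 1.266587
Hb / (g * T^2) = 1.23 / (9.81 * 13.5^2) = 1.23 / 1787.8725 = 0.00068797
gamma_b = b - a * Hb/(g*T^2) = 1.266587 - 33.265729 * 0.00068797 = 1.243701
db = Hb / gamma_b = 1.23 / 1.243701
db = 0.9890 m

0.9890


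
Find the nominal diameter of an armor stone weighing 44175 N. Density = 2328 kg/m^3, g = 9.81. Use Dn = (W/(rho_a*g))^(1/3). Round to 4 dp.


V = W / (rho_a * g)
V = 44175 / (2328 * 9.81)
V = 44175 / 22837.68
V = 1.934303 m^3
Dn = V^(1/3) = 1.934303^(1/3)
Dn = 1.2460 m

1.2460


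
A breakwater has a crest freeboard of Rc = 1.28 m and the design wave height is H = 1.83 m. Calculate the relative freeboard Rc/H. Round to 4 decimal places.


Relative freeboard = Rc / H
= 1.28 / 1.83
= 0.6995

0.6995


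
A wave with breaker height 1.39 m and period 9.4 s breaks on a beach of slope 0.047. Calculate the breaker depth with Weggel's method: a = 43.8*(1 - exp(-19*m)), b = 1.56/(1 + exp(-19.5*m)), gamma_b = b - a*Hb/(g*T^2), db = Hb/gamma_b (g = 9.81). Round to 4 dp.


a = 43.8 * (1 - exp(-19 * m))
exp(-19 * 0.047) = exp(-0.8930) = 0.409426
a = 43.8 * (1 - 0.409426) = 25.867157
b = 1.56 / (1 + exp(-19.5 * m))
exp(-19.5 * 0.047) = exp(-0.9165) = 0.399916
b = 1.56 / (1 + 0.399916) = 1.114352
Hb / (g * T^2) = 1.39 / (9.81 * 9.4^2) = 1.39 / 866.8116 = 0.00160358
gamma_b = b - a * Hb/(g*T^2) = 1.114352 - 25.867157 * 0.00160358 = 1.072872
db = Hb / gamma_b = 1.39 / 1.072872
db = 1.2956 m

1.2956


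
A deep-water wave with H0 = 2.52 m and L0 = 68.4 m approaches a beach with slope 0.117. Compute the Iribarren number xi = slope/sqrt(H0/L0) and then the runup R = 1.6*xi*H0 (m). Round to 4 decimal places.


xi = slope / sqrt(H0/L0)
H0/L0 = 2.52/68.4 = 0.036842
sqrt(0.036842) = 0.191943
xi = 0.117 / 0.191943 = 0.609556
R = 1.6 * xi * H0 = 1.6 * 0.609556 * 2.52
R = 2.4577 m

2.4577


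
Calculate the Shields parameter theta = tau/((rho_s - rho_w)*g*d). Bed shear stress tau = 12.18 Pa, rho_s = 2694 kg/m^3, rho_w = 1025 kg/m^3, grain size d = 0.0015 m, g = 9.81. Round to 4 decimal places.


theta = tau / ((rho_s - rho_w) * g * d)
rho_s - rho_w = 2694 - 1025 = 1669
Denominator = 1669 * 9.81 * 0.0015 = 24.559335
theta = 12.18 / 24.559335
theta = 0.4959

0.4959


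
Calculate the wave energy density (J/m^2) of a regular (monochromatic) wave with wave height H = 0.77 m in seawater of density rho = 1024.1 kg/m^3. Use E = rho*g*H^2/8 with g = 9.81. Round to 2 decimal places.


E = (1/8) * rho * g * H^2
E = (1/8) * 1024.1 * 9.81 * 0.77^2
E = 0.125 * 1024.1 * 9.81 * 0.5929
E = 744.57 J/m^2

744.57


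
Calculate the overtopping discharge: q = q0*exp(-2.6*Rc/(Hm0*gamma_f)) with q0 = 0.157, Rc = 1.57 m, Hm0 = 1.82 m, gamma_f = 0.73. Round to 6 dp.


q = q0 * exp(-2.6 * Rc / (Hm0 * gamma_f))
Exponent = -2.6 * 1.57 / (1.82 * 0.73)
= -2.6 * 1.57 / 1.3286
= -3.072407
exp(-3.072407) = 0.046310
q = 0.157 * 0.046310
q = 0.007271 m^3/s/m

0.007271


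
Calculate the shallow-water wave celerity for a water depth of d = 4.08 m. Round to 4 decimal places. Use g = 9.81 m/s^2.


Using the shallow-water approximation:
C = sqrt(g * d) = sqrt(9.81 * 4.08)
C = sqrt(40.0248)
C = 6.3265 m/s

6.3265


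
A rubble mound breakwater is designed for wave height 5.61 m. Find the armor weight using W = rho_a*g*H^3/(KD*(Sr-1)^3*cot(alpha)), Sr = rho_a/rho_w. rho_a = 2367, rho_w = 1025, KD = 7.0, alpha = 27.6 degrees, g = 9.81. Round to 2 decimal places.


Sr = rho_a / rho_w = 2367 / 1025 = 2.309268
(Sr - 1) = 1.309268
(Sr - 1)^3 = 2.244326
cot(27.6) = 1 / tan(27.6) = 1 / 0.522787 = 1.912824
Numerator = 2367 * 9.81 * 5.61^3 = 4099735.5996
Denominator = 7.0 * 2.244326 * 1.912824 = 30.050999
W = 4099735.5996 / 30.050999
W = 136425.94 N

136425.94


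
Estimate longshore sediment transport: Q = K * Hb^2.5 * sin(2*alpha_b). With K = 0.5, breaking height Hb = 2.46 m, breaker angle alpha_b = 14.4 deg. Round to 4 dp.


Q = K * Hb^2.5 * sin(2 * alpha_b)
Hb^2.5 = 2.46^2.5 = 9.491564
sin(2 * 14.4) = sin(28.8) = 0.481754
Q = 0.5 * 9.491564 * 0.481754
Q = 2.2863 m^3/s

2.2863


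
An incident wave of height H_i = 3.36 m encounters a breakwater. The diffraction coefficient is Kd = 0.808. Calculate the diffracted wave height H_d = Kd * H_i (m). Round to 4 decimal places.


H_d = Kd * H_i
H_d = 0.808 * 3.36
H_d = 2.7149 m

2.7149


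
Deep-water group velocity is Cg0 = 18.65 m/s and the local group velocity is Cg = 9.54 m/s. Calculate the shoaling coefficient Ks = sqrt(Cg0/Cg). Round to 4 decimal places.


Ks = sqrt(Cg0 / Cg)
Ks = sqrt(18.65 / 9.54)
Ks = sqrt(1.9549)
Ks = 1.3982

1.3982


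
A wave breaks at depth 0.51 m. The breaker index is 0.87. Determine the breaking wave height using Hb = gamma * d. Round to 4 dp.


Hb = gamma * d
Hb = 0.87 * 0.51
Hb = 0.4437 m

0.4437


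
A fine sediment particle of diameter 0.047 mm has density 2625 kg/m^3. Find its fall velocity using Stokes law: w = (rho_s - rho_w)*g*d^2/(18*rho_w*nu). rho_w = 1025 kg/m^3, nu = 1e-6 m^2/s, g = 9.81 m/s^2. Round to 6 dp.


w = (rho_s - rho_w) * g * d^2 / (18 * rho_w * nu)
d = 0.047 mm = 0.000047 m
rho_s - rho_w = 2625 - 1025 = 1600
Numerator = 1600 * 9.81 * (0.000047)^2 = 0.000034672464
Denominator = 18 * 1025 * 1e-6 = 0.018450
w = 0.001879 m/s

0.001879


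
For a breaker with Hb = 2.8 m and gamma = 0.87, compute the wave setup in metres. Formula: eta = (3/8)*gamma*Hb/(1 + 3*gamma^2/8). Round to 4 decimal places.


eta = (3/8) * gamma * Hb / (1 + 3*gamma^2/8)
Numerator = (3/8) * 0.87 * 2.8 = 0.913500
Denominator = 1 + 3*0.87^2/8 = 1 + 0.283838 = 1.283838
eta = 0.913500 / 1.283838
eta = 0.7115 m

0.7115


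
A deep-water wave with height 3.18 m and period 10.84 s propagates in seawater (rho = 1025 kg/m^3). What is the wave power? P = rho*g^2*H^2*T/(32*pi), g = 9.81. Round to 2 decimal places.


P = rho * g^2 * H^2 * T / (32 * pi)
P = 1025 * 9.81^2 * 3.18^2 * 10.84 / (32 * pi)
P = 1025 * 96.2361 * 10.1124 * 10.84 / 100.53096
P = 107558.70 W/m

107558.70


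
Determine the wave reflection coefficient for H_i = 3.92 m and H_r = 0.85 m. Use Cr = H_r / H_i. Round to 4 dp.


Cr = H_r / H_i
Cr = 0.85 / 3.92
Cr = 0.2168

0.2168


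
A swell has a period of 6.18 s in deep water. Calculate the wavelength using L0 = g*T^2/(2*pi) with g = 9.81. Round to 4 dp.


L0 = g * T^2 / (2 * pi)
L0 = 9.81 * 6.18^2 / (2 * pi)
L0 = 9.81 * 38.1924 / 6.28319
L0 = 374.6674 / 6.28319
L0 = 59.6302 m

59.6302


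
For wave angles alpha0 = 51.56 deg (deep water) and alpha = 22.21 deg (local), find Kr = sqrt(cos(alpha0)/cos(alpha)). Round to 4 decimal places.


Kr = sqrt(cos(alpha0) / cos(alpha))
cos(51.56) = 0.621695
cos(22.21) = 0.925805
Kr = sqrt(0.621695 / 0.925805)
Kr = sqrt(0.671518)
Kr = 0.8195

0.8195


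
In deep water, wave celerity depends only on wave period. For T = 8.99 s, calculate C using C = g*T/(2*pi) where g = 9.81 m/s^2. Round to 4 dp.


We use the deep-water celerity formula:
C = g * T / (2 * pi)
C = 9.81 * 8.99 / (2 * 3.14159...)
C = 88.191900 / 6.283185
C = 14.0362 m/s

14.0362


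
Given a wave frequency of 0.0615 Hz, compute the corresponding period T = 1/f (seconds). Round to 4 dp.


T = 1 / f
T = 1 / 0.0615
T = 16.2602 s

16.2602


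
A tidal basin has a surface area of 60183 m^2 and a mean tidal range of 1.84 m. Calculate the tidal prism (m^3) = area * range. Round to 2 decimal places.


Tidal prism = Area * Tidal range
P = 60183 * 1.84
P = 110736.72 m^3

110736.72


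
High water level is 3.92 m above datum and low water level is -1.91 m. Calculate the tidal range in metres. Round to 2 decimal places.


Tidal range = High water - Low water
Tidal range = 3.92 - (-1.91)
Tidal range = 5.83 m

5.83


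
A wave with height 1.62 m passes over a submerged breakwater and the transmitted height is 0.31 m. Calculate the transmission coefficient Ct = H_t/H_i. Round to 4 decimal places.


Ct = H_t / H_i
Ct = 0.31 / 1.62
Ct = 0.1914

0.1914


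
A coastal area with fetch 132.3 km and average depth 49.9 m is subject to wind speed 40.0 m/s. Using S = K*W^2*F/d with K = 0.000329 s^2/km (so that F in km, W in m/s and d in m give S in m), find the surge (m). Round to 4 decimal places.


S = K * W^2 * F / d
W^2 = 40.0^2 = 1600.00
S = 0.000329 * 1600.00 * 132.3 / 49.9
Numerator = 0.000329 * 1600.00 * 132.3 = 69.642720
S = 69.642720 / 49.9 = 1.3956 m

1.3956
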